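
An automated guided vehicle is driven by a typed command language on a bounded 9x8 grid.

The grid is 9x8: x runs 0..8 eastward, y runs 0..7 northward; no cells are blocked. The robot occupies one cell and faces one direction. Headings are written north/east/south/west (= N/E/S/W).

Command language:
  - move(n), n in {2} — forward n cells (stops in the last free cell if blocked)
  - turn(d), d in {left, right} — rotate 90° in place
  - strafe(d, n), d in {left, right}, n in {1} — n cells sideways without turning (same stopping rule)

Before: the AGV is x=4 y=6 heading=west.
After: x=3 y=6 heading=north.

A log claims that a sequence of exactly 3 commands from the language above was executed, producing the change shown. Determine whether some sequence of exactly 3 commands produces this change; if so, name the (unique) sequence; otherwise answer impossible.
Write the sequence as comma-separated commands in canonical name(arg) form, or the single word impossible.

move(2), turn(right), strafe(right, 1)

key: running strafe(right, 1) before move(2) would end elsewhere — order is forced
from: x=4 y=6 heading=west
step 1 (move(2)): x=2 y=6 heading=west
step 2 (turn(right)): x=2 y=6 heading=north
step 3 (strafe(right, 1)): x=3 y=6 heading=north
no other 3-command option fits: unique.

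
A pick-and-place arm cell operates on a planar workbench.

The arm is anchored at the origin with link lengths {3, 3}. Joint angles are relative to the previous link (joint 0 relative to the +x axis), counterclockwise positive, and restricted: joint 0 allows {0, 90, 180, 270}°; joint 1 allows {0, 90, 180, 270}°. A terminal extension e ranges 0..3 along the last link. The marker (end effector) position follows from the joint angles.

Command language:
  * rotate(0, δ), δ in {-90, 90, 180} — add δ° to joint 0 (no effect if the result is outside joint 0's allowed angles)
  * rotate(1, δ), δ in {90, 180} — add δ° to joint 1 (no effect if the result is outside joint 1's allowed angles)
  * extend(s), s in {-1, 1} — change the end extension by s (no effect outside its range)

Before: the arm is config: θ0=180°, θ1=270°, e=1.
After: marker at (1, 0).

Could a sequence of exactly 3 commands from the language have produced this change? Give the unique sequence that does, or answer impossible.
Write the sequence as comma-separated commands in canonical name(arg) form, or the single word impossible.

from: config: θ0=180°, θ1=270°, e=1
step 1 (rotate(1, 90)): config: θ0=180°, θ1=0°, e=1
step 2 (rotate(1, 90)): config: θ0=180°, θ1=90°, e=1
step 3 (rotate(1, 90)): config: θ0=180°, θ1=180°, e=1
uniquely the one of 343 3-step routes that fits.

rotate(1, 90), rotate(1, 90), rotate(1, 90)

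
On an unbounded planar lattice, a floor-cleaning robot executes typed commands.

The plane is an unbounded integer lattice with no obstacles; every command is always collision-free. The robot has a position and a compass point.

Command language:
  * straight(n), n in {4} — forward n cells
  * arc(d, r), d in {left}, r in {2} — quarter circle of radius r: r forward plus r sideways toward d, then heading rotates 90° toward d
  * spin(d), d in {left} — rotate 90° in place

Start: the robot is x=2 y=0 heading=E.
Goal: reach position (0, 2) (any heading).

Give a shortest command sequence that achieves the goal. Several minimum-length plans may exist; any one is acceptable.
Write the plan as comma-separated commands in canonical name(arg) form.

spin(left), arc(left, 2)

from: x=2 y=0 heading=E
[1] after spin(left): x=2 y=0 heading=N
[2] after arc(left, 2): x=0 y=2 heading=W
minimal: 2 command(s), checked below 2.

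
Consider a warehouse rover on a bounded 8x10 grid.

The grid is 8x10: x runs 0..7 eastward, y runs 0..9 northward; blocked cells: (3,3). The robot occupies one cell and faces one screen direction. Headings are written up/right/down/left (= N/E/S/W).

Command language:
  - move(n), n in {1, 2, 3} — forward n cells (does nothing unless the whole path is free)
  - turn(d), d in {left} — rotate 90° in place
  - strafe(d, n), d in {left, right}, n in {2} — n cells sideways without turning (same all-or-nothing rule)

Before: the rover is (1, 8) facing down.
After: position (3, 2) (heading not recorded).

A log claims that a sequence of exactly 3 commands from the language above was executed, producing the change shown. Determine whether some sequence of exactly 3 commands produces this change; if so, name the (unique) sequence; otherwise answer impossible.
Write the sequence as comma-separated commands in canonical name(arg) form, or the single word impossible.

key: running strafe(left, 2) before move(3) would end elsewhere — order is forced
initial: (1, 8) facing down
1. move(3) → (1, 5) facing down
2. move(3) → (1, 2) facing down
3. strafe(left, 2) → (3, 2) facing down
no other 3-command option fits: unique.

move(3), move(3), strafe(left, 2)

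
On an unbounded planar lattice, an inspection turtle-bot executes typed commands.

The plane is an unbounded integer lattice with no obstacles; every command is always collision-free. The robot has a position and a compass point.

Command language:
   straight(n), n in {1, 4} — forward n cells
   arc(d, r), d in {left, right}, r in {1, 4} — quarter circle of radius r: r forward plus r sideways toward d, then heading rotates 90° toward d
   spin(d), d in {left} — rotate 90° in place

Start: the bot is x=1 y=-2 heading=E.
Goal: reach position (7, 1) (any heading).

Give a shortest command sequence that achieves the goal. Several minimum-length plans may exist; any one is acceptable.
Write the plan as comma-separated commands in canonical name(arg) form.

arc(left, 4), arc(right, 1), arc(right, 1), straight(1)

from: x=1 y=-2 heading=E
t=1 arc(left, 4) ⇒ x=5 y=2 heading=N
t=2 arc(right, 1) ⇒ x=6 y=3 heading=E
t=3 arc(right, 1) ⇒ x=7 y=2 heading=S
t=4 straight(1) ⇒ x=7 y=1 heading=S
shorter routes all fall short; 4 is best.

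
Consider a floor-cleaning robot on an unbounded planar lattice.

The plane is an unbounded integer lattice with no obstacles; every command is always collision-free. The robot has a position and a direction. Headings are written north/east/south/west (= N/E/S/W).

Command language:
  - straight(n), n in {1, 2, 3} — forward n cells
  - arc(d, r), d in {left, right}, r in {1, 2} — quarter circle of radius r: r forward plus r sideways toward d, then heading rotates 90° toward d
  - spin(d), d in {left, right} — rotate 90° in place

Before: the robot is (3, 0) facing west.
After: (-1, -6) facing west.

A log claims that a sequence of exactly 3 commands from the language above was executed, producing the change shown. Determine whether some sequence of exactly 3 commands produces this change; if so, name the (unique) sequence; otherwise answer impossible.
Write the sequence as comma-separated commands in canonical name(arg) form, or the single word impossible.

arc(left, 2), straight(2), arc(right, 2)

key: running arc(right, 2) before arc(left, 2) would end elsewhere — order is forced
begin: (3, 0) facing west
t=1 arc(left, 2) ⇒ (1, -2) facing south
t=2 straight(2) ⇒ (1, -4) facing south
t=3 arc(right, 2) ⇒ (-1, -6) facing west
no other 3-command option fits: unique.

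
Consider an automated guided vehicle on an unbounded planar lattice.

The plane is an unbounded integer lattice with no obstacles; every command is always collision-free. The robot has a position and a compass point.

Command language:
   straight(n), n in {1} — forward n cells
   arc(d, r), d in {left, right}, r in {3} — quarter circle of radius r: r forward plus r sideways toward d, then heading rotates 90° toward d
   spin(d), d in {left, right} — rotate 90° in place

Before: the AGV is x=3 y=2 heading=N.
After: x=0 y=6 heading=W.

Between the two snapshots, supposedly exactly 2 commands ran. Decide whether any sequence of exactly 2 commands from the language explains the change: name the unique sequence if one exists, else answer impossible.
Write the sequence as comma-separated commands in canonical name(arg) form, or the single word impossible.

key: order matters: swapping straight(1) and arc(left, 3) lands elsewhere
initial: x=3 y=2 heading=N
1. straight(1) → x=3 y=3 heading=N
2. arc(left, 3) → x=0 y=6 heading=W
uniquely the one of 25 2-step routes that fits.

straight(1), arc(left, 3)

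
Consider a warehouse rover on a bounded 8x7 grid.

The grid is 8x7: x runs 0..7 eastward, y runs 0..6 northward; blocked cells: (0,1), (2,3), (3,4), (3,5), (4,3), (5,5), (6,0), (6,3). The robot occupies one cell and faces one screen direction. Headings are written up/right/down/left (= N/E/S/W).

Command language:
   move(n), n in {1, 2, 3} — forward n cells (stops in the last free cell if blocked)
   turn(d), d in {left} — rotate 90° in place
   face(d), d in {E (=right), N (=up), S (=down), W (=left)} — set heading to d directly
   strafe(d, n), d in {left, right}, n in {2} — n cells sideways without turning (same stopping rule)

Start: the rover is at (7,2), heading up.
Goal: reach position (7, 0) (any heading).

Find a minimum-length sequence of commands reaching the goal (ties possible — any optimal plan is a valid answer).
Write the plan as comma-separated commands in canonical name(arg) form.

start: at (7,2), heading up
t=1 turn(left) ⇒ at (7,2), heading left
t=2 strafe(left, 2) ⇒ at (7,0), heading left
shorter routes all fall short; 2 is best.

turn(left), strafe(left, 2)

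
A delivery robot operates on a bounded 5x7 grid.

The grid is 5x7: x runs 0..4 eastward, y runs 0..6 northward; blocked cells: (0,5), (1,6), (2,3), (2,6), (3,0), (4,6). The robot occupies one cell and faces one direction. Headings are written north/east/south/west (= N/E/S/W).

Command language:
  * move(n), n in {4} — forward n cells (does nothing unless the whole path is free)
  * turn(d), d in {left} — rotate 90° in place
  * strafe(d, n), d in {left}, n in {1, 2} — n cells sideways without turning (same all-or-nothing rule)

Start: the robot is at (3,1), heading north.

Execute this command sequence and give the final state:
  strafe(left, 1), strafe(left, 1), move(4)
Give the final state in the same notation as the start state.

at (1,5), heading north

start: at (3,1), heading north
t=1 strafe(left, 1) ⇒ at (2,1), heading north
t=2 strafe(left, 1) ⇒ at (1,1), heading north
t=3 move(4) ⇒ at (1,5), heading north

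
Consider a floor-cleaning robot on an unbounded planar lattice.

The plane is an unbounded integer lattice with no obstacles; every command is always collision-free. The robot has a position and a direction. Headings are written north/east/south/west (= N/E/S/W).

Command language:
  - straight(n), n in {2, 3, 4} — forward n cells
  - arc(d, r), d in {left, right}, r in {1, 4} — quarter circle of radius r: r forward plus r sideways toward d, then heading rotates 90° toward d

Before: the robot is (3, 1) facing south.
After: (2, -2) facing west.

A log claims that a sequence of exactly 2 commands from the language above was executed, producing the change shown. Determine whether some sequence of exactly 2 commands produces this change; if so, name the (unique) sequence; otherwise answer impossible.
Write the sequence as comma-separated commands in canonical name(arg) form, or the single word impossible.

key: cell and facing (now W) both changed — the 2 commands mix motion and turning
begin: (3, 1) facing south
[1] after straight(2): (3, -1) facing south
[2] after arc(right, 1): (2, -2) facing west
no rival 2-sequence matches.

straight(2), arc(right, 1)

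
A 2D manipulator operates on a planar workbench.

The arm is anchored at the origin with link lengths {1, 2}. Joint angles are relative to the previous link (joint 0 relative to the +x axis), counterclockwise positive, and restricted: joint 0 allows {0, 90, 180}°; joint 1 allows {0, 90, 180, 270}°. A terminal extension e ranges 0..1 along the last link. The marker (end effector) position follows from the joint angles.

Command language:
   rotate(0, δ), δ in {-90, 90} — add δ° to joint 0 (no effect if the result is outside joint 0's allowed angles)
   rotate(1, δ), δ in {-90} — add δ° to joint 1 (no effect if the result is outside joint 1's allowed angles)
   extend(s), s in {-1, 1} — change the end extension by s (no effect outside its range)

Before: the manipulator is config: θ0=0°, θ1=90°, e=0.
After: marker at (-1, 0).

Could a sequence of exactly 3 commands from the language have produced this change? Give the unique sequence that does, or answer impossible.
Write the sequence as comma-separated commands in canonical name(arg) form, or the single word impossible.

rotate(1, -90), rotate(1, -90), rotate(1, -90)

initial: config: θ0=0°, θ1=90°, e=0
[1] after rotate(1, -90): config: θ0=0°, θ1=0°, e=0
[2] after rotate(1, -90): config: θ0=0°, θ1=270°, e=0
[3] after rotate(1, -90): config: θ0=0°, θ1=180°, e=0
all 125 alternatives checked — unique.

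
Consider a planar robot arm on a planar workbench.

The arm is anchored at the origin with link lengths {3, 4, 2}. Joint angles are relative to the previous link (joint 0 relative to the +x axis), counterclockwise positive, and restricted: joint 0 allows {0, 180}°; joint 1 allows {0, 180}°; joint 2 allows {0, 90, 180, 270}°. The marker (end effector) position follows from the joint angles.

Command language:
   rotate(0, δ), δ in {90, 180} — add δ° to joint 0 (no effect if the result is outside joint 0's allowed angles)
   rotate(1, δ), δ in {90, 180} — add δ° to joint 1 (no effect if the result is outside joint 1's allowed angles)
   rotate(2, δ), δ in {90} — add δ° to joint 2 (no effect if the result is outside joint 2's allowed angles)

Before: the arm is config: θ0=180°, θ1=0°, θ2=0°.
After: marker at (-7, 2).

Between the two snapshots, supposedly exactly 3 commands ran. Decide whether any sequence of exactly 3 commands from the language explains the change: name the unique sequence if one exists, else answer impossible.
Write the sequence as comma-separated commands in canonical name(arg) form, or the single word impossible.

initial: config: θ0=180°, θ1=0°, θ2=0°
t=1 rotate(2, 90) ⇒ config: θ0=180°, θ1=0°, θ2=90°
t=2 rotate(2, 90) ⇒ config: θ0=180°, θ1=0°, θ2=180°
t=3 rotate(2, 90) ⇒ config: θ0=180°, θ1=0°, θ2=270°
uniquely the one of 125 3-step routes that fits.

rotate(2, 90), rotate(2, 90), rotate(2, 90)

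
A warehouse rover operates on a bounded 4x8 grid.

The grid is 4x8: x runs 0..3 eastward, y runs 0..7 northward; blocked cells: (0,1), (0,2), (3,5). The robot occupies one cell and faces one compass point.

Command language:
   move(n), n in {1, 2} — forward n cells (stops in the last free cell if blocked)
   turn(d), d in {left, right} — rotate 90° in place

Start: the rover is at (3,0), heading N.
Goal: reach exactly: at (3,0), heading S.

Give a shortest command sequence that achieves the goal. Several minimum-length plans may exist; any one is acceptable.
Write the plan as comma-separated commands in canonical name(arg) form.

turn(left), turn(left)

begin: at (3,0), heading N
1. turn(left) → at (3,0), heading W
2. turn(left) → at (3,0), heading S
nothing shorter than 2 reaches the goal.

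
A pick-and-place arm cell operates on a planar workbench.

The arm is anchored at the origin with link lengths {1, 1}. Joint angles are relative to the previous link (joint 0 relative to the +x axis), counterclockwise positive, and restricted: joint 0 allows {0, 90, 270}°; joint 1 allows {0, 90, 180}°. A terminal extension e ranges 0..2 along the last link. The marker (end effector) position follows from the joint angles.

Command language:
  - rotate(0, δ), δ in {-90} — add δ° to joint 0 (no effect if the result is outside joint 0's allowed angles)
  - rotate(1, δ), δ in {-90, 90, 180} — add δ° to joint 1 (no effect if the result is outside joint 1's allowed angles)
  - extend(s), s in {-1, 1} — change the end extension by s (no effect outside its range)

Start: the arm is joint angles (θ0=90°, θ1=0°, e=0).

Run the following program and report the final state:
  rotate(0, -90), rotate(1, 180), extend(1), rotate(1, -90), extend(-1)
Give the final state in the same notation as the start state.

begin: joint angles (θ0=90°, θ1=0°, e=0)
[1] after rotate(0, -90): joint angles (θ0=0°, θ1=0°, e=0)
[2] after rotate(1, 180): joint angles (θ0=0°, θ1=180°, e=0)
[3] after extend(1): joint angles (θ0=0°, θ1=180°, e=1)
[4] after rotate(1, -90): joint angles (θ0=0°, θ1=90°, e=1)
[5] after extend(-1): joint angles (θ0=0°, θ1=90°, e=0)

joint angles (θ0=0°, θ1=90°, e=0)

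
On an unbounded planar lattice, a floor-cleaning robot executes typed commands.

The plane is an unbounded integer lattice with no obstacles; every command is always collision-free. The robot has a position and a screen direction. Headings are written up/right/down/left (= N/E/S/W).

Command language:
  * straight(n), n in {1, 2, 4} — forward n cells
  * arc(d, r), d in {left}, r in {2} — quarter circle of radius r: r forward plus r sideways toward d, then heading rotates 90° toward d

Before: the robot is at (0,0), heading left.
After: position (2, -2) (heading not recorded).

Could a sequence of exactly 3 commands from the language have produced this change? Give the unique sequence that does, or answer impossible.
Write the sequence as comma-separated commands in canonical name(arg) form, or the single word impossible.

arc(left, 2), arc(left, 2), arc(left, 2)

from: at (0,0), heading left
[1] after arc(left, 2): at (-2,-2), heading down
[2] after arc(left, 2): at (0,-4), heading right
[3] after arc(left, 2): at (2,-2), heading up
no other 3-command option fits: unique.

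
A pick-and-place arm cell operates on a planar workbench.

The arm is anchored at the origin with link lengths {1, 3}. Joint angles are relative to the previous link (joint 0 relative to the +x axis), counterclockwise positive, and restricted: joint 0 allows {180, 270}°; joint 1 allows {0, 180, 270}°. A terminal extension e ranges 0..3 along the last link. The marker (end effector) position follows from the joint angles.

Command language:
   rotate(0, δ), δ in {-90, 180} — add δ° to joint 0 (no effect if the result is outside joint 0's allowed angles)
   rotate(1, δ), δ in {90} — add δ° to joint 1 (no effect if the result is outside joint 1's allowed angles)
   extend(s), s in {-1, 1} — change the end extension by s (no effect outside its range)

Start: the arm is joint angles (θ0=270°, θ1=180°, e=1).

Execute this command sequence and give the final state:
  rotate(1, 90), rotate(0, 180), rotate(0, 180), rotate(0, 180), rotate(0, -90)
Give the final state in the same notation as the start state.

joint angles (θ0=180°, θ1=270°, e=1)

initial: joint angles (θ0=270°, θ1=180°, e=1)
[1] after rotate(1, 90): joint angles (θ0=270°, θ1=270°, e=1)
[2] after rotate(0, 180): joint angles (θ0=270°, θ1=270°, e=1)
[3] after rotate(0, 180): joint angles (θ0=270°, θ1=270°, e=1)
[4] after rotate(0, 180): joint angles (θ0=270°, θ1=270°, e=1)
[5] after rotate(0, -90): joint angles (θ0=180°, θ1=270°, e=1)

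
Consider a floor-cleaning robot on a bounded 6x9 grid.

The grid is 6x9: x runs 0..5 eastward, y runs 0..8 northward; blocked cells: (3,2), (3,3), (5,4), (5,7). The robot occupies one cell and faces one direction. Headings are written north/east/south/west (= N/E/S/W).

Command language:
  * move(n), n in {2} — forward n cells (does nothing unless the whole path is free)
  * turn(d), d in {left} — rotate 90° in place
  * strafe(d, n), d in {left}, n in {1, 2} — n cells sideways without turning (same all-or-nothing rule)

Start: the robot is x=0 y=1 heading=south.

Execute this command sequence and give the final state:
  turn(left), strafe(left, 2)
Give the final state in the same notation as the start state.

from: x=0 y=1 heading=south
1. turn(left) → x=0 y=1 heading=east
2. strafe(left, 2) → x=0 y=3 heading=east

x=0 y=3 heading=east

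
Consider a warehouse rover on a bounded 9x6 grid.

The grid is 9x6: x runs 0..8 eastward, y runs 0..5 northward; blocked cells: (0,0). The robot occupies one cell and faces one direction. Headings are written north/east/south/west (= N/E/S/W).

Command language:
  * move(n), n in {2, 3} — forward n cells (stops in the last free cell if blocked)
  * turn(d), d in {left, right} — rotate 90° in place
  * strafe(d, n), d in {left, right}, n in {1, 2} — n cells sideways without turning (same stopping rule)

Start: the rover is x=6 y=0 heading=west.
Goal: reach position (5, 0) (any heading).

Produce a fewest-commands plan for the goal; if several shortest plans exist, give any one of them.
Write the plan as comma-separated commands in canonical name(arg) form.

turn(right), strafe(left, 1)

t0: x=6 y=0 heading=west
[1] after turn(right): x=6 y=0 heading=north
[2] after strafe(left, 1): x=5 y=0 heading=north
nothing shorter than 2 reaches the goal.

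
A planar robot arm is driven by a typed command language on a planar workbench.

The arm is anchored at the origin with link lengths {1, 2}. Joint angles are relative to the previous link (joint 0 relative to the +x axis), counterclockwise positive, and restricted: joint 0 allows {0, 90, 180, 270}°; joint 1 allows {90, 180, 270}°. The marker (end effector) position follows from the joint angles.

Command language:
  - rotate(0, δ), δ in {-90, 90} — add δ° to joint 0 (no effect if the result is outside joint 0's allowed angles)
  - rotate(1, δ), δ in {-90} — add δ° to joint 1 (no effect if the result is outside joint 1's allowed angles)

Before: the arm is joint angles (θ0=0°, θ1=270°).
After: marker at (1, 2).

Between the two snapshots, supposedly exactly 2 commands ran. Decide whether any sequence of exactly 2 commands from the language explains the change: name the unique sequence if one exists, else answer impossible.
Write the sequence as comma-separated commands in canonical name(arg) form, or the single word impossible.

t0: joint angles (θ0=0°, θ1=270°)
step 1 (rotate(1, -90)): joint angles (θ0=0°, θ1=180°)
step 2 (rotate(1, -90)): joint angles (θ0=0°, θ1=90°)
all 9 alternatives checked — unique.

rotate(1, -90), rotate(1, -90)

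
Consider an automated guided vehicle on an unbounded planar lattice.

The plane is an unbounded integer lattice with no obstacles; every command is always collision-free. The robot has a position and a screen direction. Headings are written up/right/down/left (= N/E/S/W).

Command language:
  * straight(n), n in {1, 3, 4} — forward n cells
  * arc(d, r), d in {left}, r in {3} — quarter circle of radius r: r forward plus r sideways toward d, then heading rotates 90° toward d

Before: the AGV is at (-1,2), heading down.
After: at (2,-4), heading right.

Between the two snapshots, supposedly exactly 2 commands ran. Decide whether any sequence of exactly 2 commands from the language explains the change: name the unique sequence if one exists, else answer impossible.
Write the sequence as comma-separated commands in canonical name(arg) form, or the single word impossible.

key: order matters: swapping straight(3) and arc(left, 3) lands elsewhere
begin: at (-1,2), heading down
step 1 (straight(3)): at (-1,-1), heading down
step 2 (arc(left, 3)): at (2,-4), heading right
no rival 2-sequence matches.

straight(3), arc(left, 3)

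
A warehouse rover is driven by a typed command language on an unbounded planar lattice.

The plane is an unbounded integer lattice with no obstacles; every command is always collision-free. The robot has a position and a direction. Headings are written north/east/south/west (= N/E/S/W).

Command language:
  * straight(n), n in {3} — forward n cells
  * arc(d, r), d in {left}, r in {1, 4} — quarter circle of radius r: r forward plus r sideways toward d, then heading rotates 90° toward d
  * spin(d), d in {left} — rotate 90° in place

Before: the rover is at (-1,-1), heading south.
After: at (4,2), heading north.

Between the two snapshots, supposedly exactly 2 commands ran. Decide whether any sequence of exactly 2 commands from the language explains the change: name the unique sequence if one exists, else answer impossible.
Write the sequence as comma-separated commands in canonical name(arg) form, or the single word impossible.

arc(left, 1), arc(left, 4)

key: order matters: swapping arc(left, 1) and arc(left, 4) lands elsewhere
initial: at (-1,-1), heading south
1. arc(left, 1) → at (0,-2), heading east
2. arc(left, 4) → at (4,2), heading north
no rival 2-sequence matches.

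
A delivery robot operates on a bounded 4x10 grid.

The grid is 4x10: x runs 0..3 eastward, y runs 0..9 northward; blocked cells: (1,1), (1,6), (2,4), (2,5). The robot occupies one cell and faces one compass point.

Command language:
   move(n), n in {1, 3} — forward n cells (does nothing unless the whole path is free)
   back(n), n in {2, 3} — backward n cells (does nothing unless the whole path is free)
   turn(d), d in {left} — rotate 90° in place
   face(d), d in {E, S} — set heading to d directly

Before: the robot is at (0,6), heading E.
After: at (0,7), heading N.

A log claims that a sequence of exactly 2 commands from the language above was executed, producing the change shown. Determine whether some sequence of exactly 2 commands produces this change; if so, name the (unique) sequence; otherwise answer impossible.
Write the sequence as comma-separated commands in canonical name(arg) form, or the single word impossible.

turn(left), move(1)

key: order matters: swapping turn(left) and move(1) lands elsewhere
begin: at (0,6), heading E
step 1 (turn(left)): at (0,6), heading N
step 2 (move(1)): at (0,7), heading N
no rival 2-sequence matches.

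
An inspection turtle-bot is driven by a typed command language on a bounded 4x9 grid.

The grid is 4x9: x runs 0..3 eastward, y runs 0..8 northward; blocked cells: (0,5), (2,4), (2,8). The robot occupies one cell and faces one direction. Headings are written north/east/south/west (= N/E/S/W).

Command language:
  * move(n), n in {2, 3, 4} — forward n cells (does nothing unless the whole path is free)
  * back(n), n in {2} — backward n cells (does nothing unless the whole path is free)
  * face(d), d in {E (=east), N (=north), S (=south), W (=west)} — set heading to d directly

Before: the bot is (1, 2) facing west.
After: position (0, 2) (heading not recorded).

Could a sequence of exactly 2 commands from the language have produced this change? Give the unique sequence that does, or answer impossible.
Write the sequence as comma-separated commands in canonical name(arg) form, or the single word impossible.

key: running move(3) before back(2) would end elsewhere — order is forced
t0: (1, 2) facing west
t=1 back(2) ⇒ (3, 2) facing west
t=2 move(3) ⇒ (0, 2) facing west
all 64 alternatives checked — unique.

back(2), move(3)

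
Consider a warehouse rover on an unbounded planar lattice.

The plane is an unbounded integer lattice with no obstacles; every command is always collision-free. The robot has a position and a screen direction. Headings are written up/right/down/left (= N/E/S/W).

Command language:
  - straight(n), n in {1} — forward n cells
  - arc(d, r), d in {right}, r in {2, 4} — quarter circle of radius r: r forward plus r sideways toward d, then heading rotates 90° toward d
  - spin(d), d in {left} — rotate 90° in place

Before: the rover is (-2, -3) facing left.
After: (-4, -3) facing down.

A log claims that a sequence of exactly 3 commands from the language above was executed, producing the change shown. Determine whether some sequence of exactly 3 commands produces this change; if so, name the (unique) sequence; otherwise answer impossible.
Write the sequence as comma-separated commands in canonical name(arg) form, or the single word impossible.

straight(1), straight(1), spin(left)

key: order matters: swapping straight(1) and spin(left) lands elsewhere
start: (-2, -3) facing left
1. straight(1) → (-3, -3) facing left
2. straight(1) → (-4, -3) facing left
3. spin(left) → (-4, -3) facing down
no other 3-command option fits: unique.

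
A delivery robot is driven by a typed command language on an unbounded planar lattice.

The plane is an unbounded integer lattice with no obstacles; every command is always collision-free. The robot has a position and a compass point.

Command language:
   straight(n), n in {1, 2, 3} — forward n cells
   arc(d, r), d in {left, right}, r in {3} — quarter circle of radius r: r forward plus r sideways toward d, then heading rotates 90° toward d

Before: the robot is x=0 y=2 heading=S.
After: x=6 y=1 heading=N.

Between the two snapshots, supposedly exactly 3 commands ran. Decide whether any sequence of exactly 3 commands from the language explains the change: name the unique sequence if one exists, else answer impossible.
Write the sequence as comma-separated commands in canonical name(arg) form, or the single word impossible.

straight(1), arc(left, 3), arc(left, 3)

key: cell and facing (now N) both changed — the 3 commands mix motion and turning
start: x=0 y=2 heading=S
t=1 straight(1) ⇒ x=0 y=1 heading=S
t=2 arc(left, 3) ⇒ x=3 y=-2 heading=E
t=3 arc(left, 3) ⇒ x=6 y=1 heading=N
no rival 3-sequence matches.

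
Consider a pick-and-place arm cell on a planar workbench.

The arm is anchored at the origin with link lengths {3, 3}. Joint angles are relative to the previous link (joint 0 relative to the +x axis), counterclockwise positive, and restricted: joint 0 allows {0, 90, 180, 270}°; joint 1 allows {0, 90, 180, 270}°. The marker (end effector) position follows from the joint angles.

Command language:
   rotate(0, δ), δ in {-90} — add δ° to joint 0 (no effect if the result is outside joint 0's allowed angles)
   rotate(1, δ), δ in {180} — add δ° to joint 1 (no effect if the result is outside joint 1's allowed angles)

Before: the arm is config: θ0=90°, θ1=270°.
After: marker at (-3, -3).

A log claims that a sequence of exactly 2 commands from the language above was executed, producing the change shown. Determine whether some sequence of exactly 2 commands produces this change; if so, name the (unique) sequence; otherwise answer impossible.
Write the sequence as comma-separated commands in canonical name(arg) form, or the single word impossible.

rotate(0, -90), rotate(0, -90)

initial: config: θ0=90°, θ1=270°
step 1 (rotate(0, -90)): config: θ0=0°, θ1=270°
step 2 (rotate(0, -90)): config: θ0=270°, θ1=270°
no other 2-command option fits: unique.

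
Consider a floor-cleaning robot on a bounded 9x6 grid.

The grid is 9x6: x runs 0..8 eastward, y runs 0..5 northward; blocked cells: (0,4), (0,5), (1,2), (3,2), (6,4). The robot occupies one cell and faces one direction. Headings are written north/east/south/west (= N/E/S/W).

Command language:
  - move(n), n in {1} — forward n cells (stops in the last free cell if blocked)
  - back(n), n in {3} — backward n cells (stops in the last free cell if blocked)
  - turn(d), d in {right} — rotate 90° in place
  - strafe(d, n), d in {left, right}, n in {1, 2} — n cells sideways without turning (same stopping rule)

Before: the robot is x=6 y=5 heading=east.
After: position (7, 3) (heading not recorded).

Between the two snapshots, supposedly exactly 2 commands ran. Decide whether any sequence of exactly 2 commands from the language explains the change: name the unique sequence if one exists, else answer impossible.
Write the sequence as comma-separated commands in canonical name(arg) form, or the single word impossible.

key: order matters: swapping move(1) and strafe(right, 2) lands elsewhere
t0: x=6 y=5 heading=east
step 1 (move(1)): x=7 y=5 heading=east
step 2 (strafe(right, 2)): x=7 y=3 heading=east
no other 2-command option fits: unique.

move(1), strafe(right, 2)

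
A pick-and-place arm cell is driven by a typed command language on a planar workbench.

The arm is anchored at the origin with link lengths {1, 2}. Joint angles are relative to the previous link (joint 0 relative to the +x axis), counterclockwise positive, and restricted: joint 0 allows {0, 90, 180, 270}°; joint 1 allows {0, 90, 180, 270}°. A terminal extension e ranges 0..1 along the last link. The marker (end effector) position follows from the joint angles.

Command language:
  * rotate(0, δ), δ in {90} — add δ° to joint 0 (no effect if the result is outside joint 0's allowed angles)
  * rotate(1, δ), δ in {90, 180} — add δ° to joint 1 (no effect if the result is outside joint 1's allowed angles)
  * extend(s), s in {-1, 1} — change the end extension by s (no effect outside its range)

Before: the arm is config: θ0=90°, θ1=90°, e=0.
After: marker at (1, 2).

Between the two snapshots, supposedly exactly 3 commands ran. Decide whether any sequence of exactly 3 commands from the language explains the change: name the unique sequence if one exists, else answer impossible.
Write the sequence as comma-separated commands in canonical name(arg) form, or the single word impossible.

rotate(0, 90), rotate(0, 90), rotate(0, 90)

t0: config: θ0=90°, θ1=90°, e=0
1. rotate(0, 90) → config: θ0=180°, θ1=90°, e=0
2. rotate(0, 90) → config: θ0=270°, θ1=90°, e=0
3. rotate(0, 90) → config: θ0=0°, θ1=90°, e=0
no rival 3-sequence matches.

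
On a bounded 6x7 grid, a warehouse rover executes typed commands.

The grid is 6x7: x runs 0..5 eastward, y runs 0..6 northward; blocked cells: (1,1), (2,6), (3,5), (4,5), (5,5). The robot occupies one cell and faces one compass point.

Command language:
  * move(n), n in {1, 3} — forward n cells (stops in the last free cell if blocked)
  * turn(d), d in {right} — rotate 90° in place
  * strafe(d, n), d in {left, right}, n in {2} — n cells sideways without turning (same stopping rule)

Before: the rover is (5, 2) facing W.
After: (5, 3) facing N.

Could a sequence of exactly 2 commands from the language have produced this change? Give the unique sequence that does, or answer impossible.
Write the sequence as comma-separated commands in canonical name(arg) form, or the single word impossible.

key: cell and facing (now N) both changed — the 2 commands mix motion and turning
t0: (5, 2) facing W
t=1 turn(right) ⇒ (5, 2) facing N
t=2 move(1) ⇒ (5, 3) facing N
uniquely the one of 25 2-step routes that fits.

turn(right), move(1)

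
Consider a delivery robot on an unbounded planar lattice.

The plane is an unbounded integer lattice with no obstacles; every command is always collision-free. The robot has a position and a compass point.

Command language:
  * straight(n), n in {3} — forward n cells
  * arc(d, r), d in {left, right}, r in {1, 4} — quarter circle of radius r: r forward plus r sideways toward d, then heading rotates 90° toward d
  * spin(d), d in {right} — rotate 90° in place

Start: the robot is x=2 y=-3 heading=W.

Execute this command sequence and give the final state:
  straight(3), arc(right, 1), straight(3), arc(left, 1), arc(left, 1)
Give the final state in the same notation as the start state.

t0: x=2 y=-3 heading=W
t=1 straight(3) ⇒ x=-1 y=-3 heading=W
t=2 arc(right, 1) ⇒ x=-2 y=-2 heading=N
t=3 straight(3) ⇒ x=-2 y=1 heading=N
t=4 arc(left, 1) ⇒ x=-3 y=2 heading=W
t=5 arc(left, 1) ⇒ x=-4 y=1 heading=S

x=-4 y=1 heading=S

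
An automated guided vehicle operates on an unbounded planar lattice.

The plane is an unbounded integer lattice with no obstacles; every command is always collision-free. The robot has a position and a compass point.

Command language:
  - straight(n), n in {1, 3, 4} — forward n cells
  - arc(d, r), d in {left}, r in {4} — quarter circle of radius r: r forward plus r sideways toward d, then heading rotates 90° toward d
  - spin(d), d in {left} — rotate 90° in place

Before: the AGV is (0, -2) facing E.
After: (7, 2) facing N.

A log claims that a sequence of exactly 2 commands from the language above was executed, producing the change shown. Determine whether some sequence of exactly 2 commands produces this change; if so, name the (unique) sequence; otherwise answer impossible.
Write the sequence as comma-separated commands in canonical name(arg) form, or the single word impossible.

key: order matters: swapping straight(3) and arc(left, 4) lands elsewhere
from: (0, -2) facing E
[1] after straight(3): (3, -2) facing E
[2] after arc(left, 4): (7, 2) facing N
all 25 alternatives checked — unique.

straight(3), arc(left, 4)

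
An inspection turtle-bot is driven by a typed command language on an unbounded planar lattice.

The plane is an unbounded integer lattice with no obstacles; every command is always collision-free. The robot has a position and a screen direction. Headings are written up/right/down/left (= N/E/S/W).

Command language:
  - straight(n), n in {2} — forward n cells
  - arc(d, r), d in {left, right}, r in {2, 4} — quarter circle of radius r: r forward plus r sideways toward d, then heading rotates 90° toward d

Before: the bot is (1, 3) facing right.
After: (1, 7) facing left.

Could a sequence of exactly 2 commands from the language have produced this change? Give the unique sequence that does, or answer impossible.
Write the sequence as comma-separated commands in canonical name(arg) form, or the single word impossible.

arc(left, 2), arc(left, 2)

key: position moved to (1,7) AND the heading swung to W — translation plus rotation needed
from: (1, 3) facing right
[1] after arc(left, 2): (3, 5) facing up
[2] after arc(left, 2): (1, 7) facing left
uniquely the one of 25 2-step routes that fits.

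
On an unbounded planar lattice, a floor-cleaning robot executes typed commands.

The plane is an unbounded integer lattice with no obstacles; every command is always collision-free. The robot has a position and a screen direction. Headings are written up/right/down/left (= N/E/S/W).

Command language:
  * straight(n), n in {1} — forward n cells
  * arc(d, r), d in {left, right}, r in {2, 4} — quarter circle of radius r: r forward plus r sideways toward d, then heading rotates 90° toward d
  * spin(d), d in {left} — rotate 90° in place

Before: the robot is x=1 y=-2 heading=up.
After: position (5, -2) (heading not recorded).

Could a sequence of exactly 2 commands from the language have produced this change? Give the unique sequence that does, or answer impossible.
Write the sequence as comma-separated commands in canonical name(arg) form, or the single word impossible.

arc(right, 2), arc(right, 2)

begin: x=1 y=-2 heading=up
[1] after arc(right, 2): x=3 y=0 heading=right
[2] after arc(right, 2): x=5 y=-2 heading=down
uniquely the one of 36 2-step routes that fits.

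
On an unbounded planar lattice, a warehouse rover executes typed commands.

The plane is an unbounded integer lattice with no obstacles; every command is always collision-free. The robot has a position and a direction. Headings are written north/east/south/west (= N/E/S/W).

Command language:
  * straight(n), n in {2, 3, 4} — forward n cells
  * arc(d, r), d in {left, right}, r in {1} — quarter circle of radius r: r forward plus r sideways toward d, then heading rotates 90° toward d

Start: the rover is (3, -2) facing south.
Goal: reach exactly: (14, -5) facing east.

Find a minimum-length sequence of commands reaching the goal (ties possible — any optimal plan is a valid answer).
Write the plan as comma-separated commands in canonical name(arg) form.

straight(2), arc(left, 1), straight(2), straight(4), straight(4)

begin: (3, -2) facing south
step 1 (straight(2)): (3, -4) facing south
step 2 (arc(left, 1)): (4, -5) facing east
step 3 (straight(2)): (6, -5) facing east
step 4 (straight(4)): (10, -5) facing east
step 5 (straight(4)): (14, -5) facing east
shorter routes all fall short; 5 is best.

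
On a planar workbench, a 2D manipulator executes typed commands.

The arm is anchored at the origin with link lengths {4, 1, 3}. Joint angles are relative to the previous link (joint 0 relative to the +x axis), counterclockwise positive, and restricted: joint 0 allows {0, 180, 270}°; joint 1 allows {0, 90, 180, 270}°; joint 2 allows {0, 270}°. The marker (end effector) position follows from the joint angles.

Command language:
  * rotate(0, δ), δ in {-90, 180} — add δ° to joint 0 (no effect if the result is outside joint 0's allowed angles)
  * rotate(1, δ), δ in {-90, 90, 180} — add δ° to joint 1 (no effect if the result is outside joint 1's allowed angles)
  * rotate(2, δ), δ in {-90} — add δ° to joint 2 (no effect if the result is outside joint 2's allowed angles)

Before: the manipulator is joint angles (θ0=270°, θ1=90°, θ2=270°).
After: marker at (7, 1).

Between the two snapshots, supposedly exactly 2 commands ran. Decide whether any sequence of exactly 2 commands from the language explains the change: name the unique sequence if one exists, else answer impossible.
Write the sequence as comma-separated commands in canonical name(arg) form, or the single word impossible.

key: order matters: swapping rotate(0, -90) and rotate(0, 180) lands elsewhere
t0: joint angles (θ0=270°, θ1=90°, θ2=270°)
step 1 (rotate(0, -90)): joint angles (θ0=180°, θ1=90°, θ2=270°)
step 2 (rotate(0, 180)): joint angles (θ0=0°, θ1=90°, θ2=270°)
no other 2-command option fits: unique.

rotate(0, -90), rotate(0, 180)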